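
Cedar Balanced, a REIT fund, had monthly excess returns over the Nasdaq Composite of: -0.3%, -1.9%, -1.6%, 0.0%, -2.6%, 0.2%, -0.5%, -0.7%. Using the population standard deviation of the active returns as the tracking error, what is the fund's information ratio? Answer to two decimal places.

-0.99

μ = (-0.3 − 1.9 − 1.6 + 0 − 2.6 + 0.2 − 0.5 − 0.7) / 8 = -7.40 / 8 = -0.9250%
Σ(r − μ)² = 6.9550; population σ = √(6.9550/8) = 0.9324%
IR = μ / tracking error = -0.9250 / 0.9324 = -0.9921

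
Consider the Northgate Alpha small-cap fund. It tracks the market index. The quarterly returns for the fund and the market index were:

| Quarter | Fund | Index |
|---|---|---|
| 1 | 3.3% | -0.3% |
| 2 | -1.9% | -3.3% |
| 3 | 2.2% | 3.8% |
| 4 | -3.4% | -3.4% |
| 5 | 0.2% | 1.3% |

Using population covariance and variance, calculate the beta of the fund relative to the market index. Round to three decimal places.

r̄p = 0.0800%,  r̄m = -0.3800%
Cov = Σ(rp − r̄p)(rm − r̄m) / 5 = 5.1224
Var(rm) = Σ(rm − r̄m)² / 5 = 7.5896
β = Cov / Var = 5.1224 / 7.5896 = 0.6749

0.675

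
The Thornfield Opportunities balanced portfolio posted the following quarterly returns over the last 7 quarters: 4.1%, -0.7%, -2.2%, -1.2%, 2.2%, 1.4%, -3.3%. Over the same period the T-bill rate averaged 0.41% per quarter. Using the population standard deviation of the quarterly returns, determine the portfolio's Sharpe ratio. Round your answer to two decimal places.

Mean return r̄ = 0.30 / 7 = 0.0429%
Σ(r − r̄)² = 41.2571; population σ = √(41.2571/7) = 2.4277%
Sharpe = (r̄ − rf) / σ = (0.0429 − 0.41) / 2.4277 = -0.3671 / 2.4277 = -0.1512

-0.15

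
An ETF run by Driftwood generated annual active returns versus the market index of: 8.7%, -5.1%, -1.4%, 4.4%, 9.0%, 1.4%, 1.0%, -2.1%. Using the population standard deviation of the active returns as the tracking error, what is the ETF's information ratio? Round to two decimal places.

r̄ = (8.7 − 5.1 − 1.4 + 4.4 + 9 + 1.4 + 1 − 2.1) / 8 = 1.9875%
Σ(r − r̄)² = 179.7888; population σ = √(179.7888/8) = 4.7406%
IR = r̄ / tracking error = 1.9875 / 4.7406 = 0.4193

0.42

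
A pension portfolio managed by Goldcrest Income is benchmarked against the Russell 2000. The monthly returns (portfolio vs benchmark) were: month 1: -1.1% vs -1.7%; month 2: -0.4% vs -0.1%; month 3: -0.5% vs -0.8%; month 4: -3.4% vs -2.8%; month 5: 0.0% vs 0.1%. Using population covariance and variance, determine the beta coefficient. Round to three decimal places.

r̄p = -1.0800%,  r̄m = -1.0600%
Cov = Σ(rp − r̄p)(rm − r̄m) / 5 = 1.2212
Var(rm) = Σ(rm − r̄m)² / 5 = 1.1544
β = Cov / Var = 1.2212 / 1.1544 = 1.0579

1.058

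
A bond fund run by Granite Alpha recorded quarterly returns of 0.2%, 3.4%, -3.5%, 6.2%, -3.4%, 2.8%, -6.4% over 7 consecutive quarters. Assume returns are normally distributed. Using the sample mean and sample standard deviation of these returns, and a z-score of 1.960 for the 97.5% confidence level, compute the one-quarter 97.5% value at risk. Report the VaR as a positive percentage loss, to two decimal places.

8.96

r̄ = (0.2 + 3.4 − 3.5 + 6.2 − 3.4 + 2.8 − 6.4) / 7 = -0.70 / 7 = -0.1000%
Sample std dev = √[122.5800 / 6] = 4.5200%
VaR = −(r̄ − z·σ) = −(-0.1000 − 1.960 × 4.5200) = −(-8.9592) = 8.9592%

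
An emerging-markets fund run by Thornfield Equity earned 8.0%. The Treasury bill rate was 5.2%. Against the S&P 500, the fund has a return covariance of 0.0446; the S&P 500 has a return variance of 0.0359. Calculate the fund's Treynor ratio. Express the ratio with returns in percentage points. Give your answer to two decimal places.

β = Cov / Var = 0.0446 / 0.0359 = 1.2423
Treynor = (Rp − Rf) / β = (8.0% − 5.2%) / 1.2423 = 2.80 / 1.2423 = 2.2539

2.25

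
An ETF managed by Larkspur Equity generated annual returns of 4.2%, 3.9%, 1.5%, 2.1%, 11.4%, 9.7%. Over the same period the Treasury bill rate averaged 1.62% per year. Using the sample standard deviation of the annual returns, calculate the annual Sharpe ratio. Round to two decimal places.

0.94

μ = (4.2 + 3.9 + 1.5 + 2.1 + 11.4 + 9.7) / 6 = 5.4667%
Sample std dev = √[84.2533 / 5] = 4.1050%
Sharpe = (μ − rf) / σ = (5.4667 − 1.62) / 4.1050 = 3.8467 / 4.1050 = 0.9371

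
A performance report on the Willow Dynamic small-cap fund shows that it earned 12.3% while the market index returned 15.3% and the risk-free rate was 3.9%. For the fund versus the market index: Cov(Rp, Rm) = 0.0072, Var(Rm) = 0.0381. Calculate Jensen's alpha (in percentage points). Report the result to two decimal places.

6.25

β = Cov / Var = 0.0072 / 0.0381 = 0.1890
E[R] = Rf + β(Rm − Rf) = 3.9% + 0.1890 × (15.3% − 3.9%) = 6.0546%
α = Rp − E[R] = 12.3% − 6.0546% = 6.2454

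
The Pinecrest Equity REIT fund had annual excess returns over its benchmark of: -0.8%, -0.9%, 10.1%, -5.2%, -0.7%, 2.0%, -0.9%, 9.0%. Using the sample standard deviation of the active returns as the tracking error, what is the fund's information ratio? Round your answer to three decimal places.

μ = (-0.8 − 0.9 + 10.1 − 5.2 − 0.7 + 2 − 0.9 + 9) / 8 = 12.60 / 8 = 1.5750%
Σ(r − μ)² = (-0.8 − 1.5750)² + (-0.9 − 1.5750)² + (10.1 − 1.5750)² + … = 196.9550
sample σ = √(196.9550 / 7) = √28.1364 = 5.3044%
IR = μ / tracking error = 1.5750 / 5.3044 = 0.2969

0.297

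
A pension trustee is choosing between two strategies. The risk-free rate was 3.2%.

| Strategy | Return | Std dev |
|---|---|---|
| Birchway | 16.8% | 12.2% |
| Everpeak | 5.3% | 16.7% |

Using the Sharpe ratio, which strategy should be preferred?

Birchway

Birchway: Sharpe ratio = (16.8% − 3.2%) / 12.2% = 1.115
Everpeak: Sharpe ratio = (5.3% − 3.2%) / 16.7% = 0.126
Highest: Birchway (1.115).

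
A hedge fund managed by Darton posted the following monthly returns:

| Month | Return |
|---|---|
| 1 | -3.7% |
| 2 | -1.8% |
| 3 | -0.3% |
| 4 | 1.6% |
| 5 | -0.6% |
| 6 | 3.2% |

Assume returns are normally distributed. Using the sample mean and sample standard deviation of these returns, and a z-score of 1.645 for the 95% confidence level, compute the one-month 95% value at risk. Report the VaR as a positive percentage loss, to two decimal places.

r̄ = (-3.7 − 1.8 − 0.3 + 1.6 − 0.6 + 3.2) / 6 = -1.60 / 6 = -0.2667%
Σ(r − r̄)² = (-3.7 − (-0.2667))² + (-1.8 − (-0.2667))² + (-0.3 − (-0.2667))² + … = 29.7533
σ = √[29.7533 / 5] = 2.4394%
VaR = −(r̄ − z·σ) = −(-0.2667 − 1.645 × 2.4394) = −(-4.2795) = 4.2795%

4.28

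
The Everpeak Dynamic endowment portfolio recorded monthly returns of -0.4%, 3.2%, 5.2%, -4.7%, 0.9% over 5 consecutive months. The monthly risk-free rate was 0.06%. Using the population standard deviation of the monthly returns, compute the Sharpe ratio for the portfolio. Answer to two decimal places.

μ = (-0.4 + 3.2 + 5.2 − 4.7 + 0.9) / 5 = 0.8400%
Σ(r − μ)² = 56.8120; population σ = √(56.8120/5) = 3.3708%
Sharpe = (μ − rf) / σ = (0.8400 − 0.06) / 3.3708 = 0.7800 / 3.3708 = 0.2314

0.23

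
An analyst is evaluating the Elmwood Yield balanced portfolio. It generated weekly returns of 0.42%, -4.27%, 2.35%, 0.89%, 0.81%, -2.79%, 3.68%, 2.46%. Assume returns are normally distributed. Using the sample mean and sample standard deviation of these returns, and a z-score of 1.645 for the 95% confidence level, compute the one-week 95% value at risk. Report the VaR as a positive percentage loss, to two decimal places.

μ = (0.42 − 4.27 + 2.35 + 0.89 + 0.81 − 2.79 + 3.68 + 2.46) / 8 = 3.550 / 8 = 0.4438%
Σ(r − μ)² = (0.42 − 0.4438)² + (-4.27 − 0.4438)² + (2.35 − 0.4438)² + … = 51.1828
sample σ = √(51.1828 / 7) = √7.3118 = 2.7040%
VaR = −(μ − z·σ) = −(0.4438 − 1.645 × 2.7040) = −(-4.0043) = 4.0043%

4.00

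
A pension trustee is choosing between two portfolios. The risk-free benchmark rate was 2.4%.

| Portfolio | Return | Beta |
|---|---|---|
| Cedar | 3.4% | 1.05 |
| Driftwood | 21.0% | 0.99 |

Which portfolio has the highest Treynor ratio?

Driftwood

Cedar: Treynor = (3.4% − 2.4%) / 1.05 = 0.952
Driftwood: Treynor = (21.0% − 2.4%) / 0.99 = 18.788
Highest: Driftwood (18.788).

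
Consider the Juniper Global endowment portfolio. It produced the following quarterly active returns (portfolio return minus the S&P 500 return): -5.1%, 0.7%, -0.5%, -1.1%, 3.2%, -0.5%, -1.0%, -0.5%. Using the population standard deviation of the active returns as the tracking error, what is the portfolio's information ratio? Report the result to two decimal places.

-0.28

r̄ = (-5.1 + 0.7 − 0.5 − 1.1 + 3.2 − 0.5 − 1 − 0.5) / 8 = -0.6000%
Σ(r − r̄)² = 36.8200; population σ = √(36.8200/8) = 2.1453%
IR = r̄ / tracking error = -0.6000 / 2.1453 = -0.2797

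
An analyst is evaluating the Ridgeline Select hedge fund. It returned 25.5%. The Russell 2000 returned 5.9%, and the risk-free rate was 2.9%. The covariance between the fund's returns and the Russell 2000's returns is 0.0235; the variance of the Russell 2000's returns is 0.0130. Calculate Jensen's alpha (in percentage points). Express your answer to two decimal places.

17.18

β = Cov / Var = 0.0235 / 0.0130 = 1.8077
E[R] = Rf + β(Rm − Rf) = 2.9% + 1.8077 × (5.9% − 2.9%) = 8.3231%
α = Rp − E[R] = 25.5% − 8.3231% = 17.1769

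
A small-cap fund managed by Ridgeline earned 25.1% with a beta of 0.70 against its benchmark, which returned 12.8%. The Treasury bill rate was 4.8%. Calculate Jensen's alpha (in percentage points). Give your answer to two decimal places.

CAPM expected return = Rf + β(Rm − Rf) = 4.8% + 0.70 × (12.8% − 4.8%) = 4.8 + 0.70 × 8.00 = 10.4000%
Jensen's α = Rp − E[R] = 25.1% − 10.4000% = 14.7000

14.70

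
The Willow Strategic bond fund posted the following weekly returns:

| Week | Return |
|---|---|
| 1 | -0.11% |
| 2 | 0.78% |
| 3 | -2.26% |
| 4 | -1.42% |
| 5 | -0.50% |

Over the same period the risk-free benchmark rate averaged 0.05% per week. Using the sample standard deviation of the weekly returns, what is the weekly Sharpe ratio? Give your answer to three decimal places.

-0.640

Mean return r̄ = -3.510 / 5 = -0.7020%
Sample σ = √[Σ(r − r̄)² / 4] = √[5.5305 / 4] = √1.3826 = 1.1758%
Sharpe = (r̄ − rf) / σ = (-0.7020 − 0.05) / 1.1758 = -0.7520 / 1.1758 = -0.6396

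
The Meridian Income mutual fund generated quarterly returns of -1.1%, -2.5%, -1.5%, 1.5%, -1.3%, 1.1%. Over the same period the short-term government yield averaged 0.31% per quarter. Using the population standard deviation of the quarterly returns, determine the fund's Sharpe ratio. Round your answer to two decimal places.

Mean return r̄ = -3.80 / 6 = -0.6333%
Σ(r − r̄)² = (-1.1 − (-0.6333))² + (-2.5 − (-0.6333))² + (-1.5 − (-0.6333))² + … = 12.4533
population σ = √(12.4533 / 6) = √2.0756 = 1.4407%
Sharpe = (r̄ − rf) / σ = (-0.6333 − 0.31) / 1.4407 = -0.9433 / 1.4407 = -0.6548

-0.65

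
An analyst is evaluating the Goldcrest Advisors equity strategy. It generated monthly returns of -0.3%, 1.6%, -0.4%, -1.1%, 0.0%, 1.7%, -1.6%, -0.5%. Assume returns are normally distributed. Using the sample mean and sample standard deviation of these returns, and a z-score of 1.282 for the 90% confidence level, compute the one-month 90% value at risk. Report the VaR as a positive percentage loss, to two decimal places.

1.58

μ = (-0.3 + 1.6 − 0.4 − 1.1 + 0 + 1.7 − 1.6 − 0.5) / 8 = -0.0750%
Sample std dev = √[9.6750 / 7] = 1.1756%
VaR = −(μ − z·σ) = −(-0.0750 − 1.282 × 1.1756) = −(-1.5821) = 1.5821%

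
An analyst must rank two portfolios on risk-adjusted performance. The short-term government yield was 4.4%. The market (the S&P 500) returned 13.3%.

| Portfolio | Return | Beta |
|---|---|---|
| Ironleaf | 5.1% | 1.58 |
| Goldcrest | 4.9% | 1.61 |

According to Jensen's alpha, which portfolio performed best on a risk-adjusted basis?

Ironleaf

Ironleaf: α = 5.1% − [4.4% + 1.58 × (13.3% − 4.4%)] = -13.362
Goldcrest: α = 4.9% − [4.4% + 1.61 × (13.3% − 4.4%)] = -13.829
Highest: Ironleaf (-13.362).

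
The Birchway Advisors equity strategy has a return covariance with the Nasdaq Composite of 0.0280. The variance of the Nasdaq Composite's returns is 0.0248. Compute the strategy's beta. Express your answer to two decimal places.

β = Cov(Rp, Rm) / Var(Rm) = 0.0280 / 0.0248 = 1.1290

1.13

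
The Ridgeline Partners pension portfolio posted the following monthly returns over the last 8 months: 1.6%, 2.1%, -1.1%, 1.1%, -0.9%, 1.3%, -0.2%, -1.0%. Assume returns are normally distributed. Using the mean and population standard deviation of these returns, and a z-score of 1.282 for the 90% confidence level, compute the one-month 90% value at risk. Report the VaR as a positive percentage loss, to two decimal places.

Mean return r̄ = 2.90 / 8 = 0.3625%
Σ(r − r̄)² = 11.8788; population σ = √(11.8788/8) = 1.2185%
VaR = −(r̄ − z·σ) = −(0.3625 − 1.282 × 1.2185) = −(-1.1996) = 1.1996%

1.20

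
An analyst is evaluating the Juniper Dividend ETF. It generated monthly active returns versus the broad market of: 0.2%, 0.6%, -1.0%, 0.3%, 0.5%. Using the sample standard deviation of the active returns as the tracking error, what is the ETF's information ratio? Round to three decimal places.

r̄ = (0.2 + 0.6 − 1 + 0.3 + 0.5) / 5 = 0.60 / 5 = 0.1200%
Sample σ = √[Σ(r − r̄)² / 4] = √[1.6680 / 4] = √0.4170 = 0.6458%
IR = r̄ / tracking error = 0.1200 / 0.6458 = 0.1858

0.186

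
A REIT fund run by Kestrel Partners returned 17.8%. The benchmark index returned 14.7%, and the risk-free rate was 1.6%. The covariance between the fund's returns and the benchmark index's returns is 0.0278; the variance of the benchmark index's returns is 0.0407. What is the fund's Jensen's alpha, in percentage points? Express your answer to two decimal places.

β = Cov / Var = 0.0278 / 0.0407 = 0.6830
E[R] = Rf + β(Rm − Rf) = 1.6% + 0.6830 × (14.7% − 1.6%) = 10.5473%
α = Rp − E[R] = 17.8% − 10.5473% = 7.2527

7.25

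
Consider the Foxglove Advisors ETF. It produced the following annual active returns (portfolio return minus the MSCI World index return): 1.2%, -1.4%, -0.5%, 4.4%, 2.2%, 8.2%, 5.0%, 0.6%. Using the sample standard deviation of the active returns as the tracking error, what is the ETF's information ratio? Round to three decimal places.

r̄ = (1.2 − 1.4 − 0.5 + 4.4 + 2.2 + 8.2 + 5 + 0.6) / 8 = 19.70 / 8 = 2.4625%
Σ(r − r̄)² = 71.9388; sample σ = √(71.9388/7) = 3.2058%
IR = r̄ / tracking error = 2.4625 / 3.2058 = 0.7681

0.768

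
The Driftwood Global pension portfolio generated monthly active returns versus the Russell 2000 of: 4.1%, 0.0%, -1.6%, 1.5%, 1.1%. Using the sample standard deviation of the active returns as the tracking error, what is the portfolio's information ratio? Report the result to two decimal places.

r̄ = (4.1 + 0 − 1.6 + 1.5 + 1.1) / 5 = 1.0200%
Σ(r − r̄)² = (4.1 − 1.0200)² + (0 − 1.0200)² + (-1.6 − 1.0200)² + … = 17.6280
σ = √[17.6280 / 4] = 2.0993%
IR = r̄ / tracking error = 1.0200 / 2.0993 = 0.4859

0.49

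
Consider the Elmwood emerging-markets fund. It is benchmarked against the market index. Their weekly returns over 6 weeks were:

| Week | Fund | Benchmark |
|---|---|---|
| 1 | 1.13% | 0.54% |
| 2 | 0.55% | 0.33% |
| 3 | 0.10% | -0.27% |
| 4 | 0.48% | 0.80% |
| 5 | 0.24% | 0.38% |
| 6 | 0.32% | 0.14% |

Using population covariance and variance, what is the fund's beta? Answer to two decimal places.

r̄p = 0.4700%,  r̄m = 0.3200%
Cov = Σ(rp − r̄p)(rm − r̄m) / 6 = 0.0637
Var(rm) = Σ(rm − r̄m)² / 6 = 0.1105
β = Cov / Var = 0.0637 / 0.1105 = 0.5765

0.58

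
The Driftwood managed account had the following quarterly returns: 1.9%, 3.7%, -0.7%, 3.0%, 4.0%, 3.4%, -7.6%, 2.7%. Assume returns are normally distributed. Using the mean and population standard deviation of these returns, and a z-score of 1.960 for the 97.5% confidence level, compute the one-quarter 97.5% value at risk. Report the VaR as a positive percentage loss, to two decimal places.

5.83

r̄ = (1.9 + 3.7 − 0.7 + 3 + 4 + 3.4 − 7.6 + 2.7) / 8 = 10.40 / 8 = 1.3000%
Population std dev = √[105.8800 / 8] = 3.6380%
VaR = −(r̄ − z·σ) = −(1.3000 − 1.960 × 3.6380) = −(-5.8305) = 5.8305%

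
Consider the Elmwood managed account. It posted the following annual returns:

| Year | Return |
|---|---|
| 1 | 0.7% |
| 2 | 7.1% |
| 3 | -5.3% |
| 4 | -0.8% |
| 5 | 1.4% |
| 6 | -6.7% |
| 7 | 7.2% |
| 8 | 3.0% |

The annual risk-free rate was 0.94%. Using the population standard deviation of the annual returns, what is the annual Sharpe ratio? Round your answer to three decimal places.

Mean return r̄ = 6.60 / 8 = 0.8250%
Population σ = √[Σ(r − r̄)² / 8] = √[181.8750 / 8] = √22.7344 = 4.7681%
Sharpe = (r̄ − rf) / σ = (0.8250 − 0.94) / 4.7681 = -0.1150 / 4.7681 = -0.0241

-0.024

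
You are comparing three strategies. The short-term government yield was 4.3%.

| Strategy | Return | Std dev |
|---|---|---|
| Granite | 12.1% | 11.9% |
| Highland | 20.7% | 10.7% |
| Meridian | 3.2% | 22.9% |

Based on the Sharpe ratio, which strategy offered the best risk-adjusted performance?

Granite: Sharpe ratio = (12.1% − 4.3%) / 11.9% = 0.655
Highland: Sharpe ratio = (20.7% − 4.3%) / 10.7% = 1.533
Meridian: Sharpe ratio = (3.2% − 4.3%) / 22.9% = -0.048
Highest: Highland (1.533).

Highland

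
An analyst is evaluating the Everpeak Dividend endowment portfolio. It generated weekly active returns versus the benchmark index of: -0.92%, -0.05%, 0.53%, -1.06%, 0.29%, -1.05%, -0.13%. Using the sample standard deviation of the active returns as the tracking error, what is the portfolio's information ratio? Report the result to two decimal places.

r̄ = (-0.92 − 0.05 + 0.53 − 1.06 + 0.29 − 1.05 − 0.13) / 7 = -0.3414%
Sample std dev = √[2.6409 / 6] = 0.6634%
IR = r̄ / tracking error = -0.3414 / 0.6634 = -0.5146

-0.51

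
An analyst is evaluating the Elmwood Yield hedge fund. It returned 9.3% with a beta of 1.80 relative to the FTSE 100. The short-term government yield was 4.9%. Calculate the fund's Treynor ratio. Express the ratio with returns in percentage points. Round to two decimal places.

Treynor = (Rp − Rf) / β = (9.3% − 4.9%) / 1.80 = 4.40 / 1.80 = 2.4444

2.44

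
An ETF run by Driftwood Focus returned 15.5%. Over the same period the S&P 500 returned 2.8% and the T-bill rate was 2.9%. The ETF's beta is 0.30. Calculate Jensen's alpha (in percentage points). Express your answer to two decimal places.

CAPM expected return = Rf + β(Rm − Rf) = 2.9% + 0.30 × (2.8% − 2.9%) = 2.9 + 0.30 × -0.10 = 2.8700%
Jensen's α = Rp − E[R] = 15.5% − 2.8700% = 12.6300

12.63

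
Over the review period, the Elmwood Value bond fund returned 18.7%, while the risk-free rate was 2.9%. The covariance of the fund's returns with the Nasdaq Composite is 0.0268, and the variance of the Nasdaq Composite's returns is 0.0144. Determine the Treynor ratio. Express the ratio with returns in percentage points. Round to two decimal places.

β = Cov / Var = 0.0268 / 0.0144 = 1.8611
Treynor = (Rp − Rf) / β = (18.7% − 2.9%) / 1.8611 = 15.80 / 1.8611 = 8.4896

8.49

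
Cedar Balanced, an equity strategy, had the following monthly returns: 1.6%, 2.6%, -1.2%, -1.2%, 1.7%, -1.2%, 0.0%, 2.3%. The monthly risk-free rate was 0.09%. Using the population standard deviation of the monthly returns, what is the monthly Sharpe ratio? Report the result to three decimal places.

0.313

μ = (1.6 + 2.6 − 1.2 − 1.2 + 1.7 − 1.2 + 0 + 2.3) / 8 = 0.5750%
Σ(r − μ)² = 19.1750; population σ = √(19.1750/8) = 1.5482%
Sharpe = (μ − rf) / σ = (0.5750 − 0.09) / 1.5482 = 0.4850 / 1.5482 = 0.3133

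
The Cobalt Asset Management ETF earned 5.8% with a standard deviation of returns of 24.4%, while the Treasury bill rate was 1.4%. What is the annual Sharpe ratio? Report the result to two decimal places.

0.18

Sharpe = (Rp − Rf) / σp = (5.8% − 1.4%) / 24.4% = 4.40% / 24.4% = 0.1803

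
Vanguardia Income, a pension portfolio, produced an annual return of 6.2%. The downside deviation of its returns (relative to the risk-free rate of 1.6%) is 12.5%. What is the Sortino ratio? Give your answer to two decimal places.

0.37

Sortino = (Rp − Rf) / σd = (6.2% − 1.6%) / 12.5% = 4.60% / 12.5% = 0.3680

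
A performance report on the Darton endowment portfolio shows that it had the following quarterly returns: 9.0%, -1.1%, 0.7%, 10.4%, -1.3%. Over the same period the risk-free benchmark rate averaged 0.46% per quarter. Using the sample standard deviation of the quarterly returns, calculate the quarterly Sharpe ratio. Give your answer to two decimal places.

r̄ = (9 − 1.1 + 0.7 + 10.4 − 1.3) / 5 = 3.5400%
Sample std dev = √[129.8920 / 4] = 5.6985%
Sharpe = (r̄ − rf) / σ = (3.5400 − 0.46) / 5.6985 = 3.0800 / 5.6985 = 0.5405

0.54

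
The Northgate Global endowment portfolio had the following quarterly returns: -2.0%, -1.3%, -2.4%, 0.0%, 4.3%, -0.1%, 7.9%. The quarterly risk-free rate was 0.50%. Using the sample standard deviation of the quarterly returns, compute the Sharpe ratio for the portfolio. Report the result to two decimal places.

0.11

r̄ = (-2 − 1.3 − 2.4 + 0 + 4.3 − 0.1 + 7.9) / 7 = 6.40 / 7 = 0.9143%
Σ(r − r̄)² = 86.5086; sample σ = √(86.5086/6) = 3.7971%
Sharpe = (r̄ − rf) / σ = (0.9143 − 0.5) / 3.7971 = 0.4143 / 3.7971 = 0.1091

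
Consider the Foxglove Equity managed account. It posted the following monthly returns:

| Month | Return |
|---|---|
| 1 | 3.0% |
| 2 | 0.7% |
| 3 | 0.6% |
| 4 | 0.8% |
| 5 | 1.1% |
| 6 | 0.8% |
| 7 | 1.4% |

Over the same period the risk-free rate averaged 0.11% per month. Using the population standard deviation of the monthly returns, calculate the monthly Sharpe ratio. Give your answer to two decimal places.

1.40

μ = (3 + 0.7 + 0.6 + 0.8 + 1.1 + 0.8 + 1.4) / 7 = 8.40 / 7 = 1.2000%
Population std dev = √[4.2200 / 7] = 0.7764%
Sharpe = (μ − rf) / σ = (1.2000 − 0.11) / 0.7764 = 1.0900 / 0.7764 = 1.4039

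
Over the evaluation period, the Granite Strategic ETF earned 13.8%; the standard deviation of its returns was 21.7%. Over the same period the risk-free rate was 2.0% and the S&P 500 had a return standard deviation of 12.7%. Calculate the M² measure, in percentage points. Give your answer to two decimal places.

Sharpe = (Rp − Rf) / σp = (13.8% − 2.0%) / 21.7% = 0.5438
M² = Rf + Sharpe × σm = 2.0% + 0.5438 × 12.7% = 8.9063%

8.91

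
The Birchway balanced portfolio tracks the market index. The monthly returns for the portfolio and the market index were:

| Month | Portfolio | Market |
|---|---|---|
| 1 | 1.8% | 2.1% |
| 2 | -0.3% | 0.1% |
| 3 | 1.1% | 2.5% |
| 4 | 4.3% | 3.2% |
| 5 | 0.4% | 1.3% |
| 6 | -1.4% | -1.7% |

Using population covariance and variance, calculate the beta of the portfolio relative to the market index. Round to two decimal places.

0.98

r̄p = 0.9833%,  r̄m = 1.2500%
Cov = Σ(rp − r̄p)(rm − r̄m) / 6 = 2.6308
Var(rm) = Σ(rm − r̄m)² / 6 = 2.6858
β = Cov / Var = 2.6308 / 2.6858 = 0.9795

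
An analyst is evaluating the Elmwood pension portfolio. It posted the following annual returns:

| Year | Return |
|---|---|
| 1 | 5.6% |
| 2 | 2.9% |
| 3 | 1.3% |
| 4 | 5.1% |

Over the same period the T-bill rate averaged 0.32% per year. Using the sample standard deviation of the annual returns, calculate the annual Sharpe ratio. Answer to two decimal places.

Mean return μ = 14.90 / 4 = 3.7250%
Sample σ = √[Σ(r − μ)² / 3] = √[11.9675 / 3] = √3.9892 = 1.9973%
Sharpe = (μ − rf) / σ = (3.7250 − 0.32) / 1.9973 = 3.4050 / 1.9973 = 1.7048

1.70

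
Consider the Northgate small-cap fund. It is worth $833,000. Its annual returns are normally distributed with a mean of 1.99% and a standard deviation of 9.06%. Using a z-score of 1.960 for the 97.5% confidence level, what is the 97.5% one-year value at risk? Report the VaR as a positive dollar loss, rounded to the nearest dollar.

Return at the 97.5% tail: μ − z·σ = 1.99% − 1.960 × 9.06% = 1.99 − 17.7576 = -15.7676%
VaR = −(-15.7676%) × $833,000 = 15.7676% × $833,000 = $131,344

$131,344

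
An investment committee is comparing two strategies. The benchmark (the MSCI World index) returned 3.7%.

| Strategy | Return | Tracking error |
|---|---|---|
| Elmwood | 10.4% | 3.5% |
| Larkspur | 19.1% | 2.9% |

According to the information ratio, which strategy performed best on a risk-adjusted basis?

Elmwood: IR = (10.4% − 3.7%) / 3.5% = 1.914
Larkspur: IR = (19.1% − 3.7%) / 2.9% = 5.310
Highest: Larkspur (5.310).

Larkspur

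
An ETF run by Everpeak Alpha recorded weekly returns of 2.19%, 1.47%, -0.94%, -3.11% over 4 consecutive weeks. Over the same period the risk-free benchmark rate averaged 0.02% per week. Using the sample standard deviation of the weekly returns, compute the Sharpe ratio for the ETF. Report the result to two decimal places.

-0.05

r̄ = (2.19 + 1.47 − 0.94 − 3.11) / 4 = -0.0975%
Sample std dev = √[17.4747 / 3] = 2.4135%
Sharpe = (r̄ − rf) / σ = (-0.0975 − 0.02) / 2.4135 = -0.1175 / 2.4135 = -0.0487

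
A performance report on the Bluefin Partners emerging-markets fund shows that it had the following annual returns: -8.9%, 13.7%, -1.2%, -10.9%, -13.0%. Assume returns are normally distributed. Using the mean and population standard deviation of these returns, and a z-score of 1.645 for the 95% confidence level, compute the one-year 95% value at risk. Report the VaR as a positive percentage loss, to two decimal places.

r̄ = (-8.9 + 13.7 − 1.2 − 10.9 − 13) / 5 = -20.30 / 5 = -4.0600%
Population std dev = √[473.7320 / 5] = 9.7338%
VaR = −(r̄ − z·σ) = −(-4.0600 − 1.645 × 9.7338) = −(-20.0721) = 20.0721%

20.07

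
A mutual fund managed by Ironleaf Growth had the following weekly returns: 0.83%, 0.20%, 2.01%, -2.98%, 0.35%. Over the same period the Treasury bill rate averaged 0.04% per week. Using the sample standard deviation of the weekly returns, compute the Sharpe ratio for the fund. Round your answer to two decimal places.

0.02

r̄ = (0.83 + 0.2 + 2.01 − 2.98 + 0.35) / 5 = 0.410 / 5 = 0.0820%
Σ(r − r̄)² = (0.83 − 0.0820)² + (0.2 − 0.0820)² + (2.01 − 0.0820)² + … = 13.7383
sample σ = √(13.7383 / 4) = √3.4346 = 1.8533%
Sharpe = (r̄ − rf) / σ = (0.0820 − 0.04) / 1.8533 = 0.0420 / 1.8533 = 0.0227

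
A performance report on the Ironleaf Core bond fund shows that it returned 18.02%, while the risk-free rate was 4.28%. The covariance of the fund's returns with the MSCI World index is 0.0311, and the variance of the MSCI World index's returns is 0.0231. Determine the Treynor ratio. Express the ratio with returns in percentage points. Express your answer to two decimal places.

10.21

β = Cov / Var = 0.0311 / 0.0231 = 1.3463
Treynor = (Rp − Rf) / β = (18.02% − 4.28%) / 1.3463 = 13.74 / 1.3463 = 10.2057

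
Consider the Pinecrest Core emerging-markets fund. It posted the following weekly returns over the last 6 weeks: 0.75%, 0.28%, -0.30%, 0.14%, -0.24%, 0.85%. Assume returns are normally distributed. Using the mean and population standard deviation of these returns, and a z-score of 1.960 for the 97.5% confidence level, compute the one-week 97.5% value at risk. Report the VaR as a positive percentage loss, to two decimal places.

Mean return μ = 1.480 / 6 = 0.2467%
Population std dev = √[1.1655 / 6] = 0.4407%
VaR = −(μ − z·σ) = −(0.2467 − 1.960 × 0.4407) = −(-0.6171) = 0.6171%

0.62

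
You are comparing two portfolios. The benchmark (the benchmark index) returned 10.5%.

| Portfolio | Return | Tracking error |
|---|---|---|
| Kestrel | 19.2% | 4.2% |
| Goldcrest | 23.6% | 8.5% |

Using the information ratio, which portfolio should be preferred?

Kestrel: IR = (19.2% − 10.5%) / 4.2% = 2.071
Goldcrest: IR = (23.6% − 10.5%) / 8.5% = 1.541
Highest: Kestrel (2.071).

Kestrel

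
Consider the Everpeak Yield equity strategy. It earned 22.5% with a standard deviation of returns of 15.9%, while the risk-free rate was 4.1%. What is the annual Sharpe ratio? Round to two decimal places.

Sharpe = (Rp − Rf) / σp = (22.5% − 4.1%) / 15.9% = 18.40% / 15.9% = 1.1572

1.16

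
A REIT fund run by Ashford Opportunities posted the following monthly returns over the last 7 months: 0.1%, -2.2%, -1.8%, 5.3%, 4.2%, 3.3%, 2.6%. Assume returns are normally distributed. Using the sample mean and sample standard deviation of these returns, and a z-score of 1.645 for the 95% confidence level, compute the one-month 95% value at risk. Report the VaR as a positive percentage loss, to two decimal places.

3.23

Mean return r̄ = 11.50 / 7 = 1.6429%
Sample σ = √[Σ(r − r̄)² / 6] = √[52.5771 / 6] = √8.7629 = 2.9602%
VaR = −(r̄ − z·σ) = −(1.6429 − 1.645 × 2.9602) = −(-3.2266) = 3.2266%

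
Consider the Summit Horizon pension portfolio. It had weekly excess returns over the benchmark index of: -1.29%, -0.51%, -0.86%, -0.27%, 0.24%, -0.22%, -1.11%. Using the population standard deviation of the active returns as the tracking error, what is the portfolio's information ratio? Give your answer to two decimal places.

r̄ = (-1.29 − 0.51 − 0.86 − 0.27 + 0.24 − 0.22 − 1.11) / 7 = -4.020 / 7 = -0.5743%
Population std dev = √[1.7662 / 7] = 0.5023%
IR = r̄ / tracking error = -0.5743 / 0.5023 = -1.1433

-1.14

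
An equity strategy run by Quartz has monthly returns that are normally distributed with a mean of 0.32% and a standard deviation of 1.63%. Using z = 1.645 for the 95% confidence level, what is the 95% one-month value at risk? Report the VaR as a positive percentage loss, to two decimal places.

2.36

VaR (as % loss) = −(μ − z·σ) = −(0.32% − 1.645 × 1.63%) = −(-2.36135%) = 2.36135%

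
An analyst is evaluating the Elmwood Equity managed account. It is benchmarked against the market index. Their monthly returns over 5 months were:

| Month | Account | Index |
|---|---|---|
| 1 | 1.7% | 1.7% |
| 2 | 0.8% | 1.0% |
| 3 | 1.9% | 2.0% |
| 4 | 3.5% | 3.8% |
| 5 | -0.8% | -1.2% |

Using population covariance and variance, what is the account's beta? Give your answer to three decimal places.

r̄p = 1.4200%,  r̄m = 1.4600%
Cov = Σ(rp − r̄p)(rm − r̄m) / 5 = 2.2768
Var(rm) = Σ(rm − r̄m)² / 5 = 2.6224
β = Cov / Var = 2.2768 / 2.6224 = 0.8682

0.868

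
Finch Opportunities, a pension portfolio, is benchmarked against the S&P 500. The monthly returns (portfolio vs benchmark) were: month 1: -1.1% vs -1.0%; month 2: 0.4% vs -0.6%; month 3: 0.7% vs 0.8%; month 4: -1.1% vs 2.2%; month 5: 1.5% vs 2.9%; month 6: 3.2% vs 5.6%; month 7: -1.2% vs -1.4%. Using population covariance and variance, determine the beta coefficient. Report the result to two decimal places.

r̄p = 0.3429%,  r̄m = 1.2143%
Cov = Σ(rp − r̄p)(rm − r̄m) / 7 = 2.8622
Var(rm) = Σ(rm − r̄m)² / 7 = 5.4641
β = Cov / Var = 2.8622 / 5.4641 = 0.5238

0.52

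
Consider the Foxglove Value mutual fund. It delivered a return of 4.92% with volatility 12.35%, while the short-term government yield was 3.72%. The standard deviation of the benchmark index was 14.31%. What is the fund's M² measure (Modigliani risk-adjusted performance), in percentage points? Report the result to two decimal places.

Sharpe = (Rp − Rf) / σp = (4.92% − 3.72%) / 12.35% = 0.0972
M² = Rf + Sharpe × σm = 3.72% + 0.0972 × 14.31% = 5.1109%

5.11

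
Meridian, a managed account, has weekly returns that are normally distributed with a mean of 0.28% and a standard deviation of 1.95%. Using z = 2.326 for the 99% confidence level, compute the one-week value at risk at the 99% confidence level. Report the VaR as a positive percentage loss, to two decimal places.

4.26

VaR (as % loss) = −(μ − z·σ) = −(0.28% − 2.326 × 1.95%) = −(-4.2557%) = 4.2557%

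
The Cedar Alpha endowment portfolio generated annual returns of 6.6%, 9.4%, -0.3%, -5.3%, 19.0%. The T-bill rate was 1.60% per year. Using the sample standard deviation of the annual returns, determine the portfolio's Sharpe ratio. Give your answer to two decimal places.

r̄ = (6.6 + 9.4 − 0.3 − 5.3 + 19) / 5 = 5.8800%
Σ(r − r̄)² = (6.6 − 5.8800)² + (9.4 − 5.8800)² + … = 348.2280
σ = √[348.2280 / 4] = 9.3304%
Sharpe = (r̄ − rf) / σ = (5.8800 − 1.6) / 9.3304 = 4.2800 / 9.3304 = 0.4587

0.46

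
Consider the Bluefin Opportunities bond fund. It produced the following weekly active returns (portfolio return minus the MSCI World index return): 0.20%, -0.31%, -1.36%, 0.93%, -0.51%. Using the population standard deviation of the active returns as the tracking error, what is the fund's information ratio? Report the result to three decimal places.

-0.276

μ = (0.2 − 0.31 − 1.36 + 0.93 − 0.51) / 5 = -1.050 / 5 = -0.2100%
Population std dev = √[2.8902 / 5] = 0.7603%
IR = μ / tracking error = -0.2100 / 0.7603 = -0.2762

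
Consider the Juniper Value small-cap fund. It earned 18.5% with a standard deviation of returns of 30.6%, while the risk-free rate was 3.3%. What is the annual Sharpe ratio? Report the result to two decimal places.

0.50

Sharpe = (Rp − Rf) / σp = (18.5% − 3.3%) / 30.6% = 15.20% / 30.6% = 0.4967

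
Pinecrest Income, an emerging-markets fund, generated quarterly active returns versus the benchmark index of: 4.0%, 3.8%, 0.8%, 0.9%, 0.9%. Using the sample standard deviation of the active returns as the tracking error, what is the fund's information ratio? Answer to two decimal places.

1.25

r̄ = (4 + 3.8 + 0.8 + 0.9 + 0.9) / 5 = 10.40 / 5 = 2.0800%
Σ(r − r̄)² = (4 − 2.0800)² + (3.8 − 2.0800)² + … = 11.0680
sample σ = √(11.0680 / 4) = √2.7670 = 1.6634%
IR = r̄ / tracking error = 2.0800 / 1.6634 = 1.2505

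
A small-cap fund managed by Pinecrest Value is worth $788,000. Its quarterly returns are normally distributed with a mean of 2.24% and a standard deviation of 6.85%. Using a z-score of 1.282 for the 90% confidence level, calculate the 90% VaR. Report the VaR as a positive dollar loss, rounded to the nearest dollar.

Return at the 90% tail: μ − z·σ = 2.24% − 1.282 × 6.85% = 2.24 − 8.7817 = -6.5417%
VaR = −(-6.5417%) × $788,000 = 6.5417% × $788,000 = $51,549

$51,549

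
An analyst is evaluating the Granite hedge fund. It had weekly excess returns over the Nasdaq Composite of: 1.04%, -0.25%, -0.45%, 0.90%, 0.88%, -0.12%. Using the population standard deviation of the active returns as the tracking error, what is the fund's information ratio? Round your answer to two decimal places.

0.54

Mean return r̄ = 2.000 / 6 = 0.3333%
Σ(r − r̄)² = 2.2787; population σ = √(2.2787/6) = 0.6163%
IR = r̄ / tracking error = 0.3333 / 0.6163 = 0.5408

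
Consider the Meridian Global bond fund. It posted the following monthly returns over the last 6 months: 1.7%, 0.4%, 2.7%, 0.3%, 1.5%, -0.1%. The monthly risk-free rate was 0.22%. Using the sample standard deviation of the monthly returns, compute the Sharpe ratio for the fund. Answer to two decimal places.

r̄ = (1.7 + 0.4 + 2.7 + 0.3 + 1.5 − 0.1) / 6 = 1.0833%
Sample σ = √[Σ(r − r̄)² / 5] = √[5.6483 / 5] = √1.1297 = 1.0629%
Sharpe = (r̄ − rf) / σ = (1.0833 − 0.22) / 1.0629 = 0.8633 / 1.0629 = 0.8122

0.81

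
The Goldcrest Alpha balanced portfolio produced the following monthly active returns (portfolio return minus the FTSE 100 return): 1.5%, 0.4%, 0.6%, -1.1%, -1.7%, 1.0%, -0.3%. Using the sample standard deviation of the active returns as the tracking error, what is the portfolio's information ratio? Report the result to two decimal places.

0.05

Mean return r̄ = 0.40 / 7 = 0.0571%
Σ(r − r̄)² = 7.9371; sample σ = √(7.9371/6) = 1.1502%
IR = r̄ / tracking error = 0.0571 / 1.1502 = 0.0496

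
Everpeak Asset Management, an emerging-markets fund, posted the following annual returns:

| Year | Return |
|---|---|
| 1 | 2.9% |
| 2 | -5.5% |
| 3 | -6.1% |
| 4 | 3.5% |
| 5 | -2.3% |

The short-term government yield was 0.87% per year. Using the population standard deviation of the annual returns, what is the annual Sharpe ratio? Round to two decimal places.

r̄ = (2.9 − 5.5 − 6.1 + 3.5 − 2.3) / 5 = -1.5000%
Σ(r − r̄)² = (2.9 − (-1.5000))² + (-5.5 − (-1.5000))² + … = 82.1600
σ = √[82.1600 / 5] = 4.0536%
Sharpe = (r̄ − rf) / σ = (-1.5000 − 0.87) / 4.0536 = -2.3700 / 4.0536 = -0.5847

-0.58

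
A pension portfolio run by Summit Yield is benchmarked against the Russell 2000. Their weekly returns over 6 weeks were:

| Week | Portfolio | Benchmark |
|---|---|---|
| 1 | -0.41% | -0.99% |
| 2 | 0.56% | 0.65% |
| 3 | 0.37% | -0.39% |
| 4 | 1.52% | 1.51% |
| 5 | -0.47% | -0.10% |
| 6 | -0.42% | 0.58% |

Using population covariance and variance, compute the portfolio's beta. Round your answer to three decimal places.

r̄p = 0.1917%,  r̄m = 0.2100%
Cov = Σ(rp − r̄p)(rm − r̄m) / 6 = 0.4138
Var(rm) = Σ(rm − r̄m)² / 6 = 0.6528
β = Cov / Var = 0.4138 / 0.6528 = 0.6339

0.634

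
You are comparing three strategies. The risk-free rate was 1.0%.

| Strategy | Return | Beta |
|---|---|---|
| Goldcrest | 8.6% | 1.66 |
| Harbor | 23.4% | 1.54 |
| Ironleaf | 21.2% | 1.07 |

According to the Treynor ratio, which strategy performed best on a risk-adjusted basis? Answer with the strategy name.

Ironleaf

Goldcrest: Treynor = (8.6% − 1.0%) / 1.66 = 4.578
Harbor: Treynor = (23.4% − 1.0%) / 1.54 = 14.545
Ironleaf: Treynor = (21.2% − 1.0%) / 1.07 = 18.879
Highest: Ironleaf (18.879).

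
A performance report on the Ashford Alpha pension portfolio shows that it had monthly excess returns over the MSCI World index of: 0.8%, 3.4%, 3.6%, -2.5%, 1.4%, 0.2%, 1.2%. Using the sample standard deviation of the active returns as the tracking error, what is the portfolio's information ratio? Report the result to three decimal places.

r̄ = (0.8 + 3.4 + 3.6 − 2.5 + 1.4 + 0.2 + 1.2) / 7 = 8.10 / 7 = 1.1571%
Sample σ = √[Σ(r − r̄)² / 6] = √[25.4771 / 6] = √4.2462 = 2.0606%
IR = r̄ / tracking error = 1.1571 / 2.0606 = 0.5615

0.562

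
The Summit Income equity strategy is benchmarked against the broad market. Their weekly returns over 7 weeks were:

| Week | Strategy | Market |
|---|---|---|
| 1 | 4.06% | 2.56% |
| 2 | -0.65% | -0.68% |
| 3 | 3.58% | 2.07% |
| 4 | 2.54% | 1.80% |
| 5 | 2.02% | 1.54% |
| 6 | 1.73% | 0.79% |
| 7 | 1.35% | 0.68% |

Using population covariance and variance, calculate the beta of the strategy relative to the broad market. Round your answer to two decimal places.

1.41

r̄p = 2.0900%,  r̄m = 1.2514%
Cov = Σ(rp − r̄p)(rm − r̄m) / 7 = 1.4150
Var(rm) = Σ(rm − r̄m)² / 7 = 1.0052
β = Cov / Var = 1.4150 / 1.0052 = 1.4077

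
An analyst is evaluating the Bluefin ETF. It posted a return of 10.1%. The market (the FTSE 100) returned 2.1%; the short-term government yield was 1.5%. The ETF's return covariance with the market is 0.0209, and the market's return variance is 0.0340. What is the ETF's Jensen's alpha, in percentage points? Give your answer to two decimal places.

8.23

β = Cov / Var = 0.0209 / 0.0340 = 0.6147
E[R] = Rf + β(Rm − Rf) = 1.5% + 0.6147 × (2.1% − 1.5%) = 1.8688%
α = Rp − E[R] = 10.1% − 1.8688% = 8.2312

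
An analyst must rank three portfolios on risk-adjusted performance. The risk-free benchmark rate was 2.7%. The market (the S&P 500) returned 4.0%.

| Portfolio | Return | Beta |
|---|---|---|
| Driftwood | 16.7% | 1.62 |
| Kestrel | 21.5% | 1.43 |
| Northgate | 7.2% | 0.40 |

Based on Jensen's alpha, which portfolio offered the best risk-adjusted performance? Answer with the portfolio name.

Kestrel

Driftwood: α = 16.7% − [2.7% + 1.62 × (4.0% − 2.7%)] = 11.894
Kestrel: α = 21.5% − [2.7% + 1.43 × (4.0% − 2.7%)] = 16.941
Northgate: α = 7.2% − [2.7% + 0.40 × (4.0% − 2.7%)] = 3.980
Highest: Kestrel (16.941).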